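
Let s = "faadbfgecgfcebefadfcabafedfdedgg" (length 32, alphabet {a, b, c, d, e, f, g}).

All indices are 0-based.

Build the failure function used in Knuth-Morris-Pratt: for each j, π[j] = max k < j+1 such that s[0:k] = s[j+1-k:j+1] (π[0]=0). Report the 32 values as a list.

[0, 0, 0, 0, 0, 1, 0, 0, 0, 0, 1, 0, 0, 0, 0, 1, 2, 0, 1, 0, 0, 0, 0, 1, 0, 0, 1, 0, 0, 0, 0, 0]

π[0] = 0
j=1 s[j]='a': π[1]=0 (border '')
j=2 s[j]='a': π[2]=0 (border '')
j=3 s[j]='d': π[3]=0 (border '')
j=4 s[j]='b': π[4]=0 (border '')
j=5 s[j]='f': π[5]=1 (border 'f')
j=6 s[j]='g': k: 1→0; π[6]=0 (border '')
j=7 s[j]='e': π[7]=0 (border '')
j=8 s[j]='c': π[8]=0 (border '')
j=9 s[j]='g': π[9]=0 (border '')
j=10 s[j]='f': π[10]=1 (border 'f')
j=11 s[j]='c': k: 1→0; π[11]=0 (border '')
j=12 s[j]='e': π[12]=0 (border '')
j=13 s[j]='b': π[13]=0 (border '')
j=14 s[j]='e': π[14]=0 (border '')
j=15 s[j]='f': π[15]=1 (border 'f')
j=16 s[j]='a': π[16]=2 (border 'fa')
j=17 s[j]='d': k: 2→0; π[17]=0 (border '')
j=18 s[j]='f': π[18]=1 (border 'f')
j=19 s[j]='c': k: 1→0; π[19]=0 (border '')
j=20 s[j]='a': π[20]=0 (border '')
j=21 s[j]='b': π[21]=0 (border '')
j=22 s[j]='a': π[22]=0 (border '')
j=23 s[j]='f': π[23]=1 (border 'f')
j=24 s[j]='e': k: 1→0; π[24]=0 (border '')
j=25 s[j]='d': π[25]=0 (border '')
j=26 s[j]='f': π[26]=1 (border 'f')
j=27 s[j]='d': k: 1→0; π[27]=0 (border '')
j=28 s[j]='e': π[28]=0 (border '')
j=29 s[j]='d': π[29]=0 (border '')
j=30 s[j]='g': π[30]=0 (border '')
j=31 s[j]='g': π[31]=0 (border '')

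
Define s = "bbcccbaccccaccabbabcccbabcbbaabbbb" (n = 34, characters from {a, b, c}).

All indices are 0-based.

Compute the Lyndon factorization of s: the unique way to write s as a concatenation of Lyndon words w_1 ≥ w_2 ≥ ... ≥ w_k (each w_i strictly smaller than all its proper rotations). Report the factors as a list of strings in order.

["bbccc", "b", "acccc", "acc", "abbabcccbabcbb", "aabbbb"]

emit factor 1: 'bbccc' (i=0, period=5)
emit factor 2: 'b' (i=5, period=1)
emit factor 3: 'acccc' (i=6, period=5)
emit factor 4: 'acc' (i=11, period=3)
emit factor 5: 'abbabcccbabcbb' (i=14, period=14)
emit factor 6: 'aabbbb' (i=28, period=6)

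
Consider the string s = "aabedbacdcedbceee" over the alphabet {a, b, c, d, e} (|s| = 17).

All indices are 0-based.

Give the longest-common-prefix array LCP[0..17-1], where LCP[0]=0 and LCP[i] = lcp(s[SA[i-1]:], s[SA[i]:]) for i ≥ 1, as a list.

rank | idx | suffix
   0 |   0 | aabedbacdcedbceee
   1 |   1 | abedbacdcedbceee
   2 |   6 | acdcedbceee
   3 |   5 | bacdcedbceee
   4 |  12 | bceee
   5 |   2 | bedbacdcedbceee
   6 |   7 | cdcedbceee
   7 |   9 | cedbceee
   8 |  13 | ceee
   9 |   4 | dbacdcedbceee
  10 |  11 | dbceee
  11 |   8 | dcedbceee
  12 |  16 | e
  13 |   3 | edbacdcedbceee
  14 |  10 | edbceee
  15 |  15 | ee
  16 |  14 | eee

SA = [0, 1, 6, 5, 12, 2, 7, 9, 13, 4, 11, 8, 16, 3, 10, 15, 14]
[i] adj suffixes → lcp
  [1] 0/1 → 1 ('a')
  [2] 1/6 → 1 ('a')
  [3] 6/5 → 0 ('')
  [4] 5/12 → 1 ('b')
  [5] 12/2 → 1 ('b')
  [6] 2/7 → 0 ('')
  [7] 7/9 → 1 ('c')
  [8] 9/13 → 2 ('ce')
  [9] 13/4 → 0 ('')
  [10] 4/11 → 2 ('db')
  [11] 11/8 → 1 ('d')
  [12] 8/16 → 0 ('')
  [13] 16/3 → 1 ('e')
  [14] 3/10 → 3 ('edb')
  [15] 10/15 → 1 ('e')
  [16] 15/14 → 2 ('ee')

[0, 1, 1, 0, 1, 1, 0, 1, 2, 0, 2, 1, 0, 1, 3, 1, 2]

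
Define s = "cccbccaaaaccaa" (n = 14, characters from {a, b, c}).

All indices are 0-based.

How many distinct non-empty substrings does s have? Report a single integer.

sorted suffixes:
  #0 SA[0]=13  'a'
  #1 SA[1]=12  'aa'
  #2 SA[2]=6  'aaaaccaa'
  #3 SA[3]=7  'aaaccaa'
  #4 SA[4]=8  'aaccaa'
  #5 SA[5]=9  'accaa'
  #6 SA[6]=3  'bccaaaaccaa'
  #7 SA[7]=11  'caa'
  #8 SA[8]=5  'caaaaccaa'
  #9 SA[9]=2  'cbccaaaaccaa'
  #10 SA[10]=10  'ccaa'
  #11 SA[11]=4  'ccaaaaccaa'
  #12 SA[12]=1  'ccbccaaaaccaa'
  #13 SA[13]=0  'cccbccaaaaccaa'

SA = [13, 12, 6, 7, 8, 9, 3, 11, 5, 2, 10, 4, 1, 0]
i: (SA[i-1],SA[i]) lcp shared
  1: (13,12) 1 'a'
  2: (12,6) 2 'aa'
  3: (6,7) 3 'aaa'
  4: (7,8) 2 'aa'
  5: (8,9) 1 'a'
  6: (9,3) 0 ''
  7: (3,11) 0 ''
  8: (11,5) 3 'caa'
  9: (5,2) 1 'c'
  10: (2,10) 1 'c'
  11: (10,4) 4 'ccaa'
  12: (4,1) 2 'cc'
  13: (1,0) 2 'cc'

n(n+1)/2 = 14·15/2 = 105
Σ LCP = 0 + 1 + 2 + 3 + 2 + 1 + 0 + 0 + 3 + 1 + 1 + 4 + 2 + 2 = 22
distinct = 105 − 22 = 83

83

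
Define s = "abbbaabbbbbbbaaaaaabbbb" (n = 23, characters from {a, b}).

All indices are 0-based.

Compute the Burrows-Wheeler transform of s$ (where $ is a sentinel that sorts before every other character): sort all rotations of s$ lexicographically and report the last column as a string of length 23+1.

bbaaaab$aabbbbbbbbaabbba

rank  rotation                  last
    0  $abbbaabbbbbbbaaaaaabbbb  b
    1  aaaaaabbbb$abbbaabbbbbbb  b
    2  aaaaabbbb$abbbaabbbbbbba  a
    3  aaaabbbb$abbbaabbbbbbbaa  a
    4  aaabbbb$abbbaabbbbbbbaaa  a
    5  aabbbb$abbbaabbbbbbbaaaa  a
    6  aabbbbbbbaaaaaabbbb$abbb  b
    7  abbbaabbbbbbbaaaaaabbbb$  $
    8  abbbb$abbbaabbbbbbbaaaaa  a
    9  abbbbbbbaaaaaabbbb$abbba  a
   10  b$abbbaabbbbbbbaaaaaabbb  b
   11  baaaaaabbbb$abbbaabbbbbb  b
   12  baabbbbbbbaaaaaabbbb$abb  b
   13  bb$abbbaabbbbbbbaaaaaabb  b
   14  bbaaaaaabbbb$abbbaabbbbb  b
   15  bbaabbbbbbbaaaaaabbbb$ab  b
   16  bbb$abbbaabbbbbbbaaaaaab  b
   17  bbbaaaaaabbbb$abbbaabbbb  b
   18  bbbaabbbbbbbaaaaaabbbb$a  a
   19  bbbb$abbbaabbbbbbbaaaaaa  a
   20  bbbbaaaaaabbbb$abbbaabbb  b
   21  bbbbbaaaaaabbbb$abbbaabb  b
   22  bbbbbbaaaaaabbbb$abbbaab  b
   23  bbbbbbbaaaaaabbbb$abbbaa  a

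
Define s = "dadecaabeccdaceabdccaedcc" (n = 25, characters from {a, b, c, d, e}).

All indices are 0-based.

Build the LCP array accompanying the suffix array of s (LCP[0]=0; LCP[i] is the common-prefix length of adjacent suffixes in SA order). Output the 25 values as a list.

[0, 1, 2, 1, 1, 1, 0, 1, 0, 1, 2, 1, 2, 2, 1, 1, 0, 2, 1, 3, 1, 0, 1, 2, 1]

rank→(start, suffix):
  0 → (5, 'aabeccdaceabdccaedcc')
  1 → (15, 'abdccaedcc')
  2 → (6, 'abeccdaceabdccaedcc')
  3 → (12, 'aceabdccaedcc')
  4 → (1, 'adecaabeccdaceabdccaedcc')
  5 → (20, 'aedcc')
  6 → (16, 'bdccaedcc')
  7 → (7, 'beccdaceabdccaedcc')
  8 → (24, 'c')
  9 → (4, 'caabeccdaceabdccaedcc')
  10 → (19, 'caedcc')
  11 → (23, 'cc')
  12 → (18, 'ccaedcc')
  13 → (9, 'ccdaceabdccaedcc')
  14 → (10, 'cdaceabdccaedcc')
  15 → (13, 'ceabdccaedcc')
  16 → (11, 'daceabdccaedcc')
  17 → (0, 'dadecaabeccdaceabdccaedcc')
  18 → (22, 'dcc')
  19 → (17, 'dccaedcc')
  20 → (2, 'decaabeccdaceabdccaedcc')
  21 → (14, 'eabdccaedcc')
  22 → (3, 'ecaabeccdaceabdccaedcc')
  23 → (8, 'eccdaceabdccaedcc')
  24 → (21, 'edcc')

SA = [5, 15, 6, 12, 1, 20, 16, 7, 24, 4, 19, 23, 18, 9, 10, 13, 11, 0, 22, 17, 2, 14, 3, 8, 21]
[i] adj suffixes → lcp
  [1] 5/15 → 1 ('a')
  [2] 15/6 → 2 ('ab')
  [3] 6/12 → 1 ('a')
  [4] 12/1 → 1 ('a')
  [5] 1/20 → 1 ('a')
  [6] 20/16 → 0 ('')
  [7] 16/7 → 1 ('b')
  [8] 7/24 → 0 ('')
  [9] 24/4 → 1 ('c')
  [10] 4/19 → 2 ('ca')
  [11] 19/23 → 1 ('c')
  [12] 23/18 → 2 ('cc')
  [13] 18/9 → 2 ('cc')
  [14] 9/10 → 1 ('c')
  [15] 10/13 → 1 ('c')
  [16] 13/11 → 0 ('')
  [17] 11/0 → 2 ('da')
  [18] 0/22 → 1 ('d')
  [19] 22/17 → 3 ('dcc')
  [20] 17/2 → 1 ('d')
  [21] 2/14 → 0 ('')
  [22] 14/3 → 1 ('e')
  [23] 3/8 → 2 ('ec')
  [24] 8/21 → 1 ('e')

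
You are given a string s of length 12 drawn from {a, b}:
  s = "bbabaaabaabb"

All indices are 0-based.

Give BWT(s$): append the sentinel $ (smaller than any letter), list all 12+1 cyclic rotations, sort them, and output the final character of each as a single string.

bbabbaabaaba$

rank  rotation       last
    0  $bbabaaabaabb  b
    1  aaabaabb$bbab  b
    2  aabaabb$bbaba  a
    3  aabb$bbabaaab  b
    4  abaaabaabb$bb  b
    5  abaabb$bbabaa  a
    6  abb$bbabaaaba  a
    7  b$bbabaaabaab  b
    8  baaabaabb$bba  a
    9  baabb$bbabaaa  a
   10  babaaabaabb$b  b
   11  bb$bbabaaabaa  a
   12  bbabaaabaabb$  $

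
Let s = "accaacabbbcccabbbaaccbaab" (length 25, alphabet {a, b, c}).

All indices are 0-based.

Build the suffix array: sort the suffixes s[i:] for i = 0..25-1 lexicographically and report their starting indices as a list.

sorted suffixes:
  #0 SA[0]=22  'aab'
  #1 SA[1]=3  'aacabbbcccabbbaaccbaab'
  #2 SA[2]=17  'aaccbaab'
  #3 SA[3]=23  'ab'
  #4 SA[4]=13  'abbbaaccbaab'
  #5 SA[5]=6  'abbbcccabbbaaccbaab'
  #6 SA[6]=4  'acabbbcccabbbaaccbaab'
  #7 SA[7]=0  'accaacabbbcccabbbaaccbaab'
  #8 SA[8]=18  'accbaab'
  #9 SA[9]=24  'b'
  #10 SA[10]=21  'baab'
  #11 SA[11]=16  'baaccbaab'
  #12 SA[12]=15  'bbaaccbaab'
  #13 SA[13]=14  'bbbaaccbaab'
  #14 SA[14]=7  'bbbcccabbbaaccbaab'
  #15 SA[15]=8  'bbcccabbbaaccbaab'
  #16 SA[16]=9  'bcccabbbaaccbaab'
  #17 SA[17]=2  'caacabbbcccabbbaaccbaab'
  #18 SA[18]=12  'cabbbaaccbaab'
  #19 SA[19]=5  'cabbbcccabbbaaccbaab'
  #20 SA[20]=20  'cbaab'
  #21 SA[21]=1  'ccaacabbbcccabbbaaccbaab'
  #22 SA[22]=11  'ccabbbaaccbaab'
  #23 SA[23]=19  'ccbaab'
  #24 SA[24]=10  'cccabbbaaccbaab'

[22, 3, 17, 23, 13, 6, 4, 0, 18, 24, 21, 16, 15, 14, 7, 8, 9, 2, 12, 5, 20, 1, 11, 19, 10]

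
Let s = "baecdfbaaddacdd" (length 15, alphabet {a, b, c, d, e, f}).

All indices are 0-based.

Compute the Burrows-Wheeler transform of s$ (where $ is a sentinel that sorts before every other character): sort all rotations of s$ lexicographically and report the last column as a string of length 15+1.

rank  rotation          last
    0  $baecdfbaaddacdd  d
    1  aaddacdd$baecdfb  b
    2  acdd$baecdfbaadd  d
    3  addacdd$baecdfba  a
    4  aecdfbaaddacdd$b  b
    5  baaddacdd$baecdf  f
    6  baecdfbaaddacdd$  $
    7  cdd$baecdfbaadda  a
    8  cdfbaaddacdd$bae  e
    9  d$baecdfbaaddacd  d
   10  dacdd$baecdfbaad  d
   11  dd$baecdfbaaddac  c
   12  ddacdd$baecdfbaa  a
   13  dfbaaddacdd$baec  c
   14  ecdfbaaddacdd$ba  a
   15  fbaaddacdd$baecd  d

dbdabf$aeddcacad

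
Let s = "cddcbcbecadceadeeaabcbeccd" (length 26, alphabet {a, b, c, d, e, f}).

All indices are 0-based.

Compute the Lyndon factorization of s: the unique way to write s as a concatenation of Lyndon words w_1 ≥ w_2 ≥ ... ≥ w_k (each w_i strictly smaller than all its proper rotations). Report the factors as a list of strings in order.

["cdd", "c", "bcbec", "adceadee", "aabcbeccd"]

emit factor 1: 'cdd' (i=0, period=3)
emit factor 2: 'c' (i=3, period=1)
emit factor 3: 'bcbec' (i=4, period=5)
emit factor 4: 'adceadee' (i=9, period=8)
emit factor 5: 'aabcbeccd' (i=17, period=9)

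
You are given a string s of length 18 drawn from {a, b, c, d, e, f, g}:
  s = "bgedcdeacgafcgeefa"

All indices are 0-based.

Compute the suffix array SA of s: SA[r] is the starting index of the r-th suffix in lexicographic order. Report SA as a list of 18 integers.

sorted suffixes:
  #0 SA[0]=17  'a'
  #1 SA[1]=7  'acgafcgeefa'
  #2 SA[2]=10  'afcgeefa'
  #3 SA[3]=0  'bgedcdeacgafcgeefa'
  #4 SA[4]=4  'cdeacgafcgeefa'
  #5 SA[5]=8  'cgafcgeefa'
  #6 SA[6]=12  'cgeefa'
  #7 SA[7]=3  'dcdeacgafcgeefa'
  #8 SA[8]=5  'deacgafcgeefa'
  #9 SA[9]=6  'eacgafcgeefa'
  #10 SA[10]=2  'edcdeacgafcgeefa'
  #11 SA[11]=14  'eefa'
  #12 SA[12]=15  'efa'
  #13 SA[13]=16  'fa'
  #14 SA[14]=11  'fcgeefa'
  #15 SA[15]=9  'gafcgeefa'
  #16 SA[16]=1  'gedcdeacgafcgeefa'
  #17 SA[17]=13  'geefa'

[17, 7, 10, 0, 4, 8, 12, 3, 5, 6, 2, 14, 15, 16, 11, 9, 1, 13]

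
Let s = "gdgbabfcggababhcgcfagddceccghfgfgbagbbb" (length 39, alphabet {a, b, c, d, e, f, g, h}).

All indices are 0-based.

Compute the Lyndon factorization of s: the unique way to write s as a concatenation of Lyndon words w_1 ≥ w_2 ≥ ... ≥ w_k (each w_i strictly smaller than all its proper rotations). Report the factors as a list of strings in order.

["g", "dg", "b", "abfcgg", "ababhcgcfagddceccghfgfgbagbbb"]

emit factor 1: 'g' (i=0, period=1)
emit factor 2: 'dg' (i=1, period=2)
emit factor 3: 'b' (i=3, period=1)
emit factor 4: 'abfcgg' (i=4, period=6)
emit factor 5: 'ababhcgcfagddceccghfgfgbagbbb' (i=10, period=29)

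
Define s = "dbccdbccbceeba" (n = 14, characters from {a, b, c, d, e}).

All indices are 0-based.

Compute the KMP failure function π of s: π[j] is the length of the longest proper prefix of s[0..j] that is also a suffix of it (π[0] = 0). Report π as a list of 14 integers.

[0, 0, 0, 0, 1, 2, 3, 4, 0, 0, 0, 0, 0, 0]

π[0] = 0
j=1 s[j]='b': π[1]=0 (border '')
j=2 s[j]='c': π[2]=0 (border '')
j=3 s[j]='c': π[3]=0 (border '')
j=4 s[j]='d': π[4]=1 (border 'd')
j=5 s[j]='b': π[5]=2 (border 'db')
j=6 s[j]='c': π[6]=3 (border 'dbc')
j=7 s[j]='c': π[7]=4 (border 'dbcc')
j=8 s[j]='b': k: 4→0; π[8]=0 (border '')
j=9 s[j]='c': π[9]=0 (border '')
j=10 s[j]='e': π[10]=0 (border '')
j=11 s[j]='e': π[11]=0 (border '')
j=12 s[j]='b': π[12]=0 (border '')
j=13 s[j]='a': π[13]=0 (border '')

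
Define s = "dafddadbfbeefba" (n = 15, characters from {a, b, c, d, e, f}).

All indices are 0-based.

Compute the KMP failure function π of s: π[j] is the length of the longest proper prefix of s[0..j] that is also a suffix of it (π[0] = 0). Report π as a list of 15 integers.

π[0] = 0
j=1 s[j]='a': π[1]=0 (border '')
j=2 s[j]='f': π[2]=0 (border '')
j=3 s[j]='d': π[3]=1 (border 'd')
j=4 s[j]='d': k: 1→0; π[4]=1 (border 'd')
j=5 s[j]='a': π[5]=2 (border 'da')
j=6 s[j]='d': k: 2→0; π[6]=1 (border 'd')
j=7 s[j]='b': k: 1→0; π[7]=0 (border '')
j=8 s[j]='f': π[8]=0 (border '')
j=9 s[j]='b': π[9]=0 (border '')
j=10 s[j]='e': π[10]=0 (border '')
j=11 s[j]='e': π[11]=0 (border '')
j=12 s[j]='f': π[12]=0 (border '')
j=13 s[j]='b': π[13]=0 (border '')
j=14 s[j]='a': π[14]=0 (border '')

[0, 0, 0, 1, 1, 2, 1, 0, 0, 0, 0, 0, 0, 0, 0]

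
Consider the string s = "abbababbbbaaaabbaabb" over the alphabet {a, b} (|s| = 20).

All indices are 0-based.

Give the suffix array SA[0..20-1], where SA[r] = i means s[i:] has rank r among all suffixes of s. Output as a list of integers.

rank→(start, suffix):
  0 → (10, 'aaaabbaabb')
  1 → (11, 'aaabbaabb')
  2 → (16, 'aabb')
  3 → (12, 'aabbaabb')
  4 → (3, 'ababbbbaaaabbaabb')
  5 → (17, 'abb')
  6 → (13, 'abbaabb')
  7 → (0, 'abbababbbbaaaabbaabb')
  8 → (5, 'abbbbaaaabbaabb')
  9 → (19, 'b')
  10 → (9, 'baaaabbaabb')
  11 → (15, 'baabb')
  12 → (2, 'bababbbbaaaabbaabb')
  13 → (4, 'babbbbaaaabbaabb')
  14 → (18, 'bb')
  15 → (8, 'bbaaaabbaabb')
  16 → (14, 'bbaabb')
  17 → (1, 'bbababbbbaaaabbaabb')
  18 → (7, 'bbbaaaabbaabb')
  19 → (6, 'bbbbaaaabbaabb')

[10, 11, 16, 12, 3, 17, 13, 0, 5, 19, 9, 15, 2, 4, 18, 8, 14, 1, 7, 6]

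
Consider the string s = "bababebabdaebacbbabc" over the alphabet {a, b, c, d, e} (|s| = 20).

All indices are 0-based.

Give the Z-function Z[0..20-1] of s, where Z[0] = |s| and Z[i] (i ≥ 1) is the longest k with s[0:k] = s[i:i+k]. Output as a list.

[20, 0, 3, 0, 1, 0, 3, 0, 1, 0, 0, 0, 2, 0, 0, 1, 3, 0, 1, 0]

Z[0]=20
i=1: fresh scan; Z[1]=0
i=2: fresh scan; Z[2]=3 grow→box=[2,5)
i=3: min(r-i=2, Z[1]=0)=0; Z[3]=0
i=4: min(r-i=1, Z[2]=3)=1; Z[4]=1
i=5: fresh scan; Z[5]=0
i=6: fresh scan; Z[6]=3 grow→box=[6,9)
i=7: min(r-i=2, Z[1]=0)=0; Z[7]=0
i=8: min(r-i=1, Z[2]=3)=1; Z[8]=1
i=9: fresh scan; Z[9]=0
i=10: fresh scan; Z[10]=0
i=11: fresh scan; Z[11]=0
i=12: fresh scan; Z[12]=2 grow→box=[12,14)
i=13: min(r-i=1, Z[1]=0)=0; Z[13]=0
i=14: fresh scan; Z[14]=0
i=15: fresh scan; Z[15]=1 grow→box=[15,16)
i=16: fresh scan; Z[16]=3 grow→box=[16,19)
i=17: min(r-i=2, Z[1]=0)=0; Z[17]=0
i=18: min(r-i=1, Z[2]=3)=1; Z[18]=1
i=19: fresh scan; Z[19]=0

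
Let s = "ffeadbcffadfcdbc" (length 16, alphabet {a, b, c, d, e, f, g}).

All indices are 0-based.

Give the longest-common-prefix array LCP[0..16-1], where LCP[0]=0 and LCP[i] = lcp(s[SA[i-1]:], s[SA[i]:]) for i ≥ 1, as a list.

[0, 2, 0, 2, 0, 1, 1, 0, 3, 1, 0, 0, 1, 1, 1, 2]

sorted suffixes:
  #0 SA[0]=3  'adbcffadfcdbc'
  #1 SA[1]=9  'adfcdbc'
  #2 SA[2]=14  'bc'
  #3 SA[3]=5  'bcffadfcdbc'
  #4 SA[4]=15  'c'
  #5 SA[5]=12  'cdbc'
  #6 SA[6]=6  'cffadfcdbc'
  #7 SA[7]=13  'dbc'
  #8 SA[8]=4  'dbcffadfcdbc'
  #9 SA[9]=10  'dfcdbc'
  #10 SA[10]=2  'eadbcffadfcdbc'
  #11 SA[11]=8  'fadfcdbc'
  #12 SA[12]=11  'fcdbc'
  #13 SA[13]=1  'feadbcffadfcdbc'
  #14 SA[14]=7  'ffadfcdbc'
  #15 SA[15]=0  'ffeadbcffadfcdbc'

SA = [3, 9, 14, 5, 15, 12, 6, 13, 4, 10, 2, 8, 11, 1, 7, 0]
i: (SA[i-1],SA[i]) lcp shared
  1: (3,9) 2 'ad'
  2: (9,14) 0 ''
  3: (14,5) 2 'bc'
  4: (5,15) 0 ''
  5: (15,12) 1 'c'
  6: (12,6) 1 'c'
  7: (6,13) 0 ''
  8: (13,4) 3 'dbc'
  9: (4,10) 1 'd'
  10: (10,2) 0 ''
  11: (2,8) 0 ''
  12: (8,11) 1 'f'
  13: (11,1) 1 'f'
  14: (1,7) 1 'f'
  15: (7,0) 2 'ff'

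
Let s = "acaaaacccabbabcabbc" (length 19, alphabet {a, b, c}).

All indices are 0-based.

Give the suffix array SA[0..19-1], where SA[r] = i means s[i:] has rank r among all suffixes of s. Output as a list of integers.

[2, 3, 4, 9, 15, 12, 0, 5, 11, 10, 16, 17, 13, 18, 1, 8, 14, 7, 6]

sorted suffixes:
  #0 SA[0]=2  'aaaacccabbabcabbc'
  #1 SA[1]=3  'aaacccabbabcabbc'
  #2 SA[2]=4  'aacccabbabcabbc'
  #3 SA[3]=9  'abbabcabbc'
  #4 SA[4]=15  'abbc'
  #5 SA[5]=12  'abcabbc'
  #6 SA[6]=0  'acaaaacccabbabcabbc'
  #7 SA[7]=5  'acccabbabcabbc'
  #8 SA[8]=11  'babcabbc'
  #9 SA[9]=10  'bbabcabbc'
  #10 SA[10]=16  'bbc'
  #11 SA[11]=17  'bc'
  #12 SA[12]=13  'bcabbc'
  #13 SA[13]=18  'c'
  #14 SA[14]=1  'caaaacccabbabcabbc'
  #15 SA[15]=8  'cabbabcabbc'
  #16 SA[16]=14  'cabbc'
  #17 SA[17]=7  'ccabbabcabbc'
  #18 SA[18]=6  'cccabbabcabbc'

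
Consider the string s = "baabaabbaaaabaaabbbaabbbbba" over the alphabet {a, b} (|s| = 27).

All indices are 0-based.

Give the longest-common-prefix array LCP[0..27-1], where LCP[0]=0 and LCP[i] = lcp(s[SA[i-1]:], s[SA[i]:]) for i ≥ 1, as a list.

rank→(start, suffix):
  0 → (26, 'a')
  1 → (8, 'aaaabaaabbbaabbbbba')
  2 → (9, 'aaabaaabbbaabbbbba')
  3 → (13, 'aaabbbaabbbbba')
  4 → (10, 'aabaaabbbaabbbbba')
  5 → (1, 'aabaabbaaaabaaabbbaabbbbba')
  6 → (4, 'aabbaaaabaaabbbaabbbbba')
  7 → (14, 'aabbbaabbbbba')
  8 → (19, 'aabbbbba')
  9 → (11, 'abaaabbbaabbbbba')
  10 → (2, 'abaabbaaaabaaabbbaabbbbba')
  11 → (5, 'abbaaaabaaabbbaabbbbba')
  12 → (15, 'abbbaabbbbba')
  13 → (20, 'abbbbba')
  14 → (25, 'ba')
  15 → (7, 'baaaabaaabbbaabbbbba')
  16 → (12, 'baaabbbaabbbbba')
  17 → (0, 'baabaabbaaaabaaabbbaabbbbba')
  18 → (3, 'baabbaaaabaaabbbaabbbbba')
  19 → (18, 'baabbbbba')
  20 → (24, 'bba')
  21 → (6, 'bbaaaabaaabbbaabbbbba')
  22 → (17, 'bbaabbbbba')
  23 → (23, 'bbba')
  24 → (16, 'bbbaabbbbba')
  25 → (22, 'bbbba')
  26 → (21, 'bbbbba')

SA = [26, 8, 9, 13, 10, 1, 4, 14, 19, 11, 2, 5, 15, 20, 25, 7, 12, 0, 3, 18, 24, 6, 17, 23, 16, 22, 21]
i: (SA[i-1],SA[i]) lcp shared
  1: (26,8) 1 'a'
  2: (8,9) 3 'aaa'
  3: (9,13) 4 'aaab'
  4: (13,10) 2 'aa'
  5: (10,1) 5 'aabaa'
  6: (1,4) 3 'aab'
  7: (4,14) 4 'aabb'
  8: (14,19) 5 'aabbb'
  9: (19,11) 1 'a'
  10: (11,2) 4 'abaa'
  11: (2,5) 2 'ab'
  12: (5,15) 3 'abb'
  13: (15,20) 4 'abbb'
  14: (20,25) 0 ''
  15: (25,7) 2 'ba'
  16: (7,12) 4 'baaa'
  17: (12,0) 3 'baa'
  18: (0,3) 4 'baab'
  19: (3,18) 5 'baabb'
  20: (18,24) 1 'b'
  21: (24,6) 3 'bba'
  22: (6,17) 4 'bbaa'
  23: (17,23) 2 'bb'
  24: (23,16) 4 'bbba'
  25: (16,22) 3 'bbb'
  26: (22,21) 4 'bbbb'

[0, 1, 3, 4, 2, 5, 3, 4, 5, 1, 4, 2, 3, 4, 0, 2, 4, 3, 4, 5, 1, 3, 4, 2, 4, 3, 4]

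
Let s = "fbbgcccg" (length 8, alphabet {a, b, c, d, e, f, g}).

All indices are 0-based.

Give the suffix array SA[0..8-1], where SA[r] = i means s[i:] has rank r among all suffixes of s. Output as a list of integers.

rank | idx | suffix
   0 |   1 | bbgcccg
   1 |   2 | bgcccg
   2 |   4 | cccg
   3 |   5 | ccg
   4 |   6 | cg
   5 |   0 | fbbgcccg
   6 |   7 | g
   7 |   3 | gcccg

[1, 2, 4, 5, 6, 0, 7, 3]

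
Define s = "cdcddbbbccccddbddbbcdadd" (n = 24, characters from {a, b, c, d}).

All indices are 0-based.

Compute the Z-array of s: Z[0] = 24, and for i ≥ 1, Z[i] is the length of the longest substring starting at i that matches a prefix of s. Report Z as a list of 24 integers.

Z[0]=24
i=1: i≥r, start 0; Z[1]=0
i=2: i≥r, start 0; Z[2]=2 scan→box=[2,4)
i=3: min(r-i=1, Z[1]=0)=0; Z[3]=0
i=4: i≥r, start 0; Z[4]=0
i=5: i≥r, start 0; Z[5]=0
i=6: i≥r, start 0; Z[6]=0
i=7: i≥r, start 0; Z[7]=0
i=8: i≥r, start 0; Z[8]=1 scan→box=[8,9)
i=9: i≥r, start 0; Z[9]=1 scan→box=[9,10)
i=10: i≥r, start 0; Z[10]=1 scan→box=[10,11)
i=11: i≥r, start 0; Z[11]=2 scan→box=[11,13)
i=12: min(r-i=1, Z[1]=0)=0; Z[12]=0
i=13: i≥r, start 0; Z[13]=0
i=14: i≥r, start 0; Z[14]=0
i=15: i≥r, start 0; Z[15]=0
i=16: i≥r, start 0; Z[16]=0
i=17: i≥r, start 0; Z[17]=0
i=18: i≥r, start 0; Z[18]=0
i=19: i≥r, start 0; Z[19]=2 scan→box=[19,21)
i=20: min(r-i=1, Z[1]=0)=0; Z[20]=0
i=21: i≥r, start 0; Z[21]=0
i=22: i≥r, start 0; Z[22]=0
i=23: i≥r, start 0; Z[23]=0

[24, 0, 2, 0, 0, 0, 0, 0, 1, 1, 1, 2, 0, 0, 0, 0, 0, 0, 0, 2, 0, 0, 0, 0]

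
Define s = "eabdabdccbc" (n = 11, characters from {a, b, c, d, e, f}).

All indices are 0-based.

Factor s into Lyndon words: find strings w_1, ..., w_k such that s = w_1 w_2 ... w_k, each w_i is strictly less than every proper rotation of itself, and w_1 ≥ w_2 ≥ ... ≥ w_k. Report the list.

["e", "abdabdccbc"]

emit factor 1: 'e' (i=0, period=1)
emit factor 2: 'abdabdccbc' (i=1, period=10)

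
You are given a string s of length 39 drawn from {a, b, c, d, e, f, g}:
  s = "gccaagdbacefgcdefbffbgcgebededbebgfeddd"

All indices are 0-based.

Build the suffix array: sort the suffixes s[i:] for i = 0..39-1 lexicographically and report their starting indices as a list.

[3, 8, 4, 7, 30, 25, 17, 20, 32, 2, 1, 13, 9, 22, 38, 6, 29, 37, 36, 27, 14, 24, 31, 28, 35, 26, 15, 10, 16, 19, 34, 18, 11, 0, 12, 21, 5, 23, 33]

sorted suffixes:
  #0 SA[0]=3  'aagdbacefgcdefbffbgcgebededbebgfeddd'
  #1 SA[1]=8  'acefgcdefbffbgcgebededbebgfeddd'
  #2 SA[2]=4  'agdbacefgcdefbffbgcgebededbebgfeddd'
  #3 SA[3]=7  'bacefgcdefbffbgcgebededbebgfeddd'
  #4 SA[4]=30  'bebgfeddd'
  #5 SA[5]=25  'bededbebgfeddd'
  #6 SA[6]=17  'bffbgcgebededbebgfeddd'
  #7 SA[7]=20  'bgcgebededbebgfeddd'
  #8 SA[8]=32  'bgfeddd'
  #9 SA[9]=2  'caagdbacefgcdefbffbgcgebededbebgfeddd'
  #10 SA[10]=1  'ccaagdbacefgcdefbffbgcgebededbebgfeddd'
  #11 SA[11]=13  'cdefbffbgcgebededbebgfeddd'
  #12 SA[12]=9  'cefgcdefbffbgcgebededbebgfeddd'
  #13 SA[13]=22  'cgebededbebgfeddd'
  #14 SA[14]=38  'd'
  #15 SA[15]=6  'dbacefgcdefbffbgcgebededbebgfeddd'
  #16 SA[16]=29  'dbebgfeddd'
  #17 SA[17]=37  'dd'
  #18 SA[18]=36  'ddd'
  #19 SA[19]=27  'dedbebgfeddd'
  #20 SA[20]=14  'defbffbgcgebededbebgfeddd'
  #21 SA[21]=24  'ebededbebgfeddd'
  #22 SA[22]=31  'ebgfeddd'
  #23 SA[23]=28  'edbebgfeddd'
  #24 SA[24]=35  'eddd'
  #25 SA[25]=26  'ededbebgfeddd'
  #26 SA[26]=15  'efbffbgcgebededbebgfeddd'
  #27 SA[27]=10  'efgcdefbffbgcgebededbebgfeddd'
  #28 SA[28]=16  'fbffbgcgebededbebgfeddd'
  #29 SA[29]=19  'fbgcgebededbebgfeddd'
  #30 SA[30]=34  'feddd'
  #31 SA[31]=18  'ffbgcgebededbebgfeddd'
  #32 SA[32]=11  'fgcdefbffbgcgebededbebgfeddd'
  #33 SA[33]=0  'gccaagdbacefgcdefbffbgcgebededbebgfeddd'
  #34 SA[34]=12  'gcdefbffbgcgebededbebgfeddd'
  #35 SA[35]=21  'gcgebededbebgfeddd'
  #36 SA[36]=5  'gdbacefgcdefbffbgcgebededbebgfeddd'
  #37 SA[37]=23  'gebededbebgfeddd'
  #38 SA[38]=33  'gfeddd'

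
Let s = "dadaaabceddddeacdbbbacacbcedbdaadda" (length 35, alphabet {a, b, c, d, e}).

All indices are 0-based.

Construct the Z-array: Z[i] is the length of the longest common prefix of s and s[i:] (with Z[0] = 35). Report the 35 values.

Z[0]=35
i=1: fresh scan; Z[1]=0
i=2: fresh scan; Z[2]=2 scan→box=[2,4)
i=3: min(r-i=1, Z[1]=0)=0; Z[3]=0
i=4: fresh scan; Z[4]=0
i=5: fresh scan; Z[5]=0
i=6: fresh scan; Z[6]=0
i=7: fresh scan; Z[7]=0
i=8: fresh scan; Z[8]=0
i=9: fresh scan; Z[9]=1 scan→box=[9,10)
i=10: fresh scan; Z[10]=1 scan→box=[10,11)
i=11: fresh scan; Z[11]=1 scan→box=[11,12)
i=12: fresh scan; Z[12]=1 scan→box=[12,13)
i=13: fresh scan; Z[13]=0
i=14: fresh scan; Z[14]=0
i=15: fresh scan; Z[15]=0
i=16: fresh scan; Z[16]=1 scan→box=[16,17)
i=17: fresh scan; Z[17]=0
i=18: fresh scan; Z[18]=0
i=19: fresh scan; Z[19]=0
i=20: fresh scan; Z[20]=0
i=21: fresh scan; Z[21]=0
i=22: fresh scan; Z[22]=0
i=23: fresh scan; Z[23]=0
i=24: fresh scan; Z[24]=0
i=25: fresh scan; Z[25]=0
i=26: fresh scan; Z[26]=0
i=27: fresh scan; Z[27]=1 scan→box=[27,28)
i=28: fresh scan; Z[28]=0
i=29: fresh scan; Z[29]=2 scan→box=[29,31)
i=30: min(r-i=1, Z[1]=0)=0; Z[30]=0
i=31: fresh scan; Z[31]=0
i=32: fresh scan; Z[32]=1 scan→box=[32,33)
i=33: fresh scan; Z[33]=2 scan→box=[33,35)
i=34: min(r-i=1, Z[1]=0)=0; Z[34]=0

[35, 0, 2, 0, 0, 0, 0, 0, 0, 1, 1, 1, 1, 0, 0, 0, 1, 0, 0, 0, 0, 0, 0, 0, 0, 0, 0, 1, 0, 2, 0, 0, 1, 2, 0]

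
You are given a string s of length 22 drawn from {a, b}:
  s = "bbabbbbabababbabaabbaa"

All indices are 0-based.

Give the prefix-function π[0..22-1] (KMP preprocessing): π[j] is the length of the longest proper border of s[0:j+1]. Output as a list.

[0, 1, 0, 1, 2, 2, 2, 3, 4, 0, 1, 0, 1, 2, 3, 4, 0, 0, 1, 2, 3, 0]

π[0] = 0
j=1 s[j]='b': π[1]=1 (border 'b')
j=2 s[j]='a': k: 1→0; π[2]=0 (border '')
j=3 s[j]='b': π[3]=1 (border 'b')
j=4 s[j]='b': π[4]=2 (border 'bb')
j=5 s[j]='b': k: 2→1; π[5]=2 (border 'bb')
j=6 s[j]='b': k: 2→1; π[6]=2 (border 'bb')
j=7 s[j]='a': π[7]=3 (border 'bba')
j=8 s[j]='b': π[8]=4 (border 'bbab')
j=9 s[j]='a': k: 4→1→0; π[9]=0 (border '')
j=10 s[j]='b': π[10]=1 (border 'b')
j=11 s[j]='a': k: 1→0; π[11]=0 (border '')
j=12 s[j]='b': π[12]=1 (border 'b')
j=13 s[j]='b': π[13]=2 (border 'bb')
j=14 s[j]='a': π[14]=3 (border 'bba')
j=15 s[j]='b': π[15]=4 (border 'bbab')
j=16 s[j]='a': k: 4→1→0; π[16]=0 (border '')
j=17 s[j]='a': π[17]=0 (border '')
j=18 s[j]='b': π[18]=1 (border 'b')
j=19 s[j]='b': π[19]=2 (border 'bb')
j=20 s[j]='a': π[20]=3 (border 'bba')
j=21 s[j]='a': k: 3→0; π[21]=0 (border '')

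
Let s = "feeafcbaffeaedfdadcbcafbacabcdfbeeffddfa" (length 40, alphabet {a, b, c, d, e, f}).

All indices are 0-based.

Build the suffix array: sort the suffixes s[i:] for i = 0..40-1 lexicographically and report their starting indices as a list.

sorted suffixes:
  #0 SA[0]=39  'a'
  #1 SA[1]=26  'abcdfbeeffddfa'
  #2 SA[2]=24  'acabcdfbeeffddfa'
  #3 SA[3]=16  'adcbcafbacabcdfbeeffddfa'
  #4 SA[4]=11  'aedfdadcbcafbacabcdfbeeffddfa'
  #5 SA[5]=21  'afbacabcdfbeeffddfa'
  #6 SA[6]=3  'afcbaffeaedfdadcbcafbacabcdfbeeffddfa'
  #7 SA[7]=7  'affeaedfdadcbcafbacabcdfbeeffddfa'
  #8 SA[8]=23  'bacabcdfbeeffddfa'
  #9 SA[9]=6  'baffeaedfdadcbcafbacabcdfbeeffddfa'
  #10 SA[10]=19  'bcafbacabcdfbeeffddfa'
  #11 SA[11]=27  'bcdfbeeffddfa'
  #12 SA[12]=31  'beeffddfa'
  #13 SA[13]=25  'cabcdfbeeffddfa'
  #14 SA[14]=20  'cafbacabcdfbeeffddfa'
  #15 SA[15]=5  'cbaffeaedfdadcbcafbacabcdfbeeffddfa'
  #16 SA[16]=18  'cbcafbacabcdfbeeffddfa'
  #17 SA[17]=28  'cdfbeeffddfa'
  #18 SA[18]=15  'dadcbcafbacabcdfbeeffddfa'
  #19 SA[19]=17  'dcbcafbacabcdfbeeffddfa'
  #20 SA[20]=36  'ddfa'
  #21 SA[21]=37  'dfa'
  #22 SA[22]=29  'dfbeeffddfa'
  #23 SA[23]=13  'dfdadcbcafbacabcdfbeeffddfa'
  #24 SA[24]=10  'eaedfdadcbcafbacabcdfbeeffddfa'
  #25 SA[25]=2  'eafcbaffeaedfdadcbcafbacabcdfbeeffddfa'
  #26 SA[26]=12  'edfdadcbcafbacabcdfbeeffddfa'
  #27 SA[27]=1  'eeafcbaffeaedfdadcbcafbacabcdfbeeffddfa'
  #28 SA[28]=32  'eeffddfa'
  #29 SA[29]=33  'effddfa'
  #30 SA[30]=38  'fa'
  #31 SA[31]=22  'fbacabcdfbeeffddfa'
  #32 SA[32]=30  'fbeeffddfa'
  #33 SA[33]=4  'fcbaffeaedfdadcbcafbacabcdfbeeffddfa'
  #34 SA[34]=14  'fdadcbcafbacabcdfbeeffddfa'
  #35 SA[35]=35  'fddfa'
  #36 SA[36]=9  'feaedfdadcbcafbacabcdfbeeffddfa'
  #37 SA[37]=0  'feeafcbaffeaedfdadcbcafbacabcdfbeeffddfa'
  #38 SA[38]=34  'ffddfa'
  #39 SA[39]=8  'ffeaedfdadcbcafbacabcdfbeeffddfa'

[39, 26, 24, 16, 11, 21, 3, 7, 23, 6, 19, 27, 31, 25, 20, 5, 18, 28, 15, 17, 36, 37, 29, 13, 10, 2, 12, 1, 32, 33, 38, 22, 30, 4, 14, 35, 9, 0, 34, 8]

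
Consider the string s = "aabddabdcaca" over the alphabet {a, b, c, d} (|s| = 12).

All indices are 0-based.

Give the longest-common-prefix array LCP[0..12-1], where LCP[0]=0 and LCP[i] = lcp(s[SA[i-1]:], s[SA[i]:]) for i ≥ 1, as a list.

[0, 1, 1, 3, 1, 0, 2, 0, 2, 0, 1, 1]

sorted suffixes:
  #0 SA[0]=11  'a'
  #1 SA[1]=0  'aabddabdcaca'
  #2 SA[2]=5  'abdcaca'
  #3 SA[3]=1  'abddabdcaca'
  #4 SA[4]=9  'aca'
  #5 SA[5]=6  'bdcaca'
  #6 SA[6]=2  'bddabdcaca'
  #7 SA[7]=10  'ca'
  #8 SA[8]=8  'caca'
  #9 SA[9]=4  'dabdcaca'
  #10 SA[10]=7  'dcaca'
  #11 SA[11]=3  'ddabdcaca'

SA = [11, 0, 5, 1, 9, 6, 2, 10, 8, 4, 7, 3]
[i] adj suffixes → lcp
  [1] 11/0 → 1 ('a')
  [2] 0/5 → 1 ('a')
  [3] 5/1 → 3 ('abd')
  [4] 1/9 → 1 ('a')
  [5] 9/6 → 0 ('')
  [6] 6/2 → 2 ('bd')
  [7] 2/10 → 0 ('')
  [8] 10/8 → 2 ('ca')
  [9] 8/4 → 0 ('')
  [10] 4/7 → 1 ('d')
  [11] 7/3 → 1 ('d')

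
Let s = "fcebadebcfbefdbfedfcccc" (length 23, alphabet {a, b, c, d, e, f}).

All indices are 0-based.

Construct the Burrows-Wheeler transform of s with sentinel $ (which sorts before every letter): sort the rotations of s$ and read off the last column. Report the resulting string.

rank  rotation                  last
    0  $fcebadebcfbefdbfedfcccc  c
    1  adebcfbefdbfedfcccc$fceb  b
    2  badebcfbefdbfedfcccc$fce  e
    3  bcfbefdbfedfcccc$fcebade  e
    4  befdbfedfcccc$fcebadebcf  f
    5  bfedfcccc$fcebadebcfbefd  d
    6  c$fcebadebcfbefdbfedfccc  c
    7  cc$fcebadebcfbefdbfedfcc  c
    8  ccc$fcebadebcfbefdbfedfc  c
    9  cccc$fcebadebcfbefdbfedf  f
   10  cebadebcfbefdbfedfcccc$f  f
   11  cfbefdbfedfcccc$fcebadeb  b
   12  dbfedfcccc$fcebadebcfbef  f
   13  debcfbefdbfedfcccc$fceba  a
   14  dfcccc$fcebadebcfbefdbfe  e
   15  ebadebcfbefdbfedfcccc$fc  c
   16  ebcfbefdbfedfcccc$fcebad  d
   17  edfcccc$fcebadebcfbefdbf  f
   18  efdbfedfcccc$fcebadebcfb  b
   19  fbefdbfedfcccc$fcebadebc  c
   20  fcccc$fcebadebcfbefdbfed  d
   21  fcebadebcfbefdbfedfcccc$  $
   22  fdbfedfcccc$fcebadebcfbe  e
   23  fedfcccc$fcebadebcfbefdb  b

cbeefdcccffbfaecdfbcd$eb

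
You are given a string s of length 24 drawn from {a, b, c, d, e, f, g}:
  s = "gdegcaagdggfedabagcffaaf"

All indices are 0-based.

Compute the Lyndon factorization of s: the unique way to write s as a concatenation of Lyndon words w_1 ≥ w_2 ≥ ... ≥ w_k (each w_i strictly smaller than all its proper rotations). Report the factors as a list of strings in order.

["g", "deg", "c", "aagdggfedabagcff", "aaf"]

emit factor 1: 'g' (i=0, period=1)
emit factor 2: 'deg' (i=1, period=3)
emit factor 3: 'c' (i=4, period=1)
emit factor 4: 'aagdggfedabagcff' (i=5, period=16)
emit factor 5: 'aaf' (i=21, period=3)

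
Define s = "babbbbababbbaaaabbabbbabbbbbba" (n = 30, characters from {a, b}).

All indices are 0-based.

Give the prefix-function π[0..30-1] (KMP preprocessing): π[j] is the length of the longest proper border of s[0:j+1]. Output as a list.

[0, 0, 1, 1, 1, 1, 2, 3, 2, 3, 4, 5, 2, 0, 0, 0, 1, 1, 2, 3, 4, 5, 2, 3, 4, 5, 6, 1, 1, 2]

π[0] = 0
j=1 s[j]='a': π[1]=0 (border '')
j=2 s[j]='b': π[2]=1 (border 'b')
j=3 s[j]='b': k: 1→0; π[3]=1 (border 'b')
j=4 s[j]='b': k: 1→0; π[4]=1 (border 'b')
j=5 s[j]='b': k: 1→0; π[5]=1 (border 'b')
j=6 s[j]='a': π[6]=2 (border 'ba')
j=7 s[j]='b': π[7]=3 (border 'bab')
j=8 s[j]='a': k: 3→1; π[8]=2 (border 'ba')
j=9 s[j]='b': π[9]=3 (border 'bab')
j=10 s[j]='b': π[10]=4 (border 'babb')
j=11 s[j]='b': π[11]=5 (border 'babbb')
j=12 s[j]='a': k: 5→1; π[12]=2 (border 'ba')
j=13 s[j]='a': k: 2→0; π[13]=0 (border '')
j=14 s[j]='a': π[14]=0 (border '')
j=15 s[j]='a': π[15]=0 (border '')
j=16 s[j]='b': π[16]=1 (border 'b')
j=17 s[j]='b': k: 1→0; π[17]=1 (border 'b')
j=18 s[j]='a': π[18]=2 (border 'ba')
j=19 s[j]='b': π[19]=3 (border 'bab')
j=20 s[j]='b': π[20]=4 (border 'babb')
j=21 s[j]='b': π[21]=5 (border 'babbb')
j=22 s[j]='a': k: 5→1; π[22]=2 (border 'ba')
j=23 s[j]='b': π[23]=3 (border 'bab')
j=24 s[j]='b': π[24]=4 (border 'babb')
j=25 s[j]='b': π[25]=5 (border 'babbb')
j=26 s[j]='b': π[26]=6 (border 'babbbb')
j=27 s[j]='b': k: 6→1→0; π[27]=1 (border 'b')
j=28 s[j]='b': k: 1→0; π[28]=1 (border 'b')
j=29 s[j]='a': π[29]=2 (border 'ba')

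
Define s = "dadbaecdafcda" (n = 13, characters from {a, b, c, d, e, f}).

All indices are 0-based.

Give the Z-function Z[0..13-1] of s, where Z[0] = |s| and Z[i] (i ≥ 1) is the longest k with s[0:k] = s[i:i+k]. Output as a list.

Z[0]=13
i=1: fresh scan; Z[1]=0
i=2: fresh scan; Z[2]=1 scan→box=[2,3)
i=3: fresh scan; Z[3]=0
i=4: fresh scan; Z[4]=0
i=5: fresh scan; Z[5]=0
i=6: fresh scan; Z[6]=0
i=7: fresh scan; Z[7]=2 scan→box=[7,9)
i=8: min(r-i=1, Z[1]=0)=0; Z[8]=0
i=9: fresh scan; Z[9]=0
i=10: fresh scan; Z[10]=0
i=11: fresh scan; Z[11]=2 scan→box=[11,13)
i=12: min(r-i=1, Z[1]=0)=0; Z[12]=0

[13, 0, 1, 0, 0, 0, 0, 2, 0, 0, 0, 2, 0]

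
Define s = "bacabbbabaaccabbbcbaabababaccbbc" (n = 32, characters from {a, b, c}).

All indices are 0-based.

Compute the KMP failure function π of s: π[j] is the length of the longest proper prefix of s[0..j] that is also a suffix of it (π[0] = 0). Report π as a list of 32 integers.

[0, 0, 0, 0, 1, 1, 1, 2, 1, 2, 0, 0, 0, 0, 1, 1, 1, 0, 1, 2, 0, 1, 2, 1, 2, 1, 2, 3, 0, 1, 1, 0]

π[0] = 0
j=1 s[j]='a': π[1]=0 (border '')
j=2 s[j]='c': π[2]=0 (border '')
j=3 s[j]='a': π[3]=0 (border '')
j=4 s[j]='b': π[4]=1 (border 'b')
j=5 s[j]='b': k: 1→0; π[5]=1 (border 'b')
j=6 s[j]='b': k: 1→0; π[6]=1 (border 'b')
j=7 s[j]='a': π[7]=2 (border 'ba')
j=8 s[j]='b': k: 2→0; π[8]=1 (border 'b')
j=9 s[j]='a': π[9]=2 (border 'ba')
j=10 s[j]='a': k: 2→0; π[10]=0 (border '')
j=11 s[j]='c': π[11]=0 (border '')
j=12 s[j]='c': π[12]=0 (border '')
j=13 s[j]='a': π[13]=0 (border '')
j=14 s[j]='b': π[14]=1 (border 'b')
j=15 s[j]='b': k: 1→0; π[15]=1 (border 'b')
j=16 s[j]='b': k: 1→0; π[16]=1 (border 'b')
j=17 s[j]='c': k: 1→0; π[17]=0 (border '')
j=18 s[j]='b': π[18]=1 (border 'b')
j=19 s[j]='a': π[19]=2 (border 'ba')
j=20 s[j]='a': k: 2→0; π[20]=0 (border '')
j=21 s[j]='b': π[21]=1 (border 'b')
j=22 s[j]='a': π[22]=2 (border 'ba')
j=23 s[j]='b': k: 2→0; π[23]=1 (border 'b')
j=24 s[j]='a': π[24]=2 (border 'ba')
j=25 s[j]='b': k: 2→0; π[25]=1 (border 'b')
j=26 s[j]='a': π[26]=2 (border 'ba')
j=27 s[j]='c': π[27]=3 (border 'bac')
j=28 s[j]='c': k: 3→0; π[28]=0 (border '')
j=29 s[j]='b': π[29]=1 (border 'b')
j=30 s[j]='b': k: 1→0; π[30]=1 (border 'b')
j=31 s[j]='c': k: 1→0; π[31]=0 (border '')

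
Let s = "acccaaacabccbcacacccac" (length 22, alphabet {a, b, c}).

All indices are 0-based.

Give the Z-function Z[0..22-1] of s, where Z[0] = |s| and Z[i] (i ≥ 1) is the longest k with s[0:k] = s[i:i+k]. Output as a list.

[22, 0, 0, 0, 1, 1, 2, 0, 1, 0, 0, 0, 0, 0, 2, 0, 5, 0, 0, 0, 2, 0]

Z[0]=22
i=1: fresh scan; Z[1]=0
i=2: fresh scan; Z[2]=0
i=3: fresh scan; Z[3]=0
i=4: fresh scan; Z[4]=1 scan→box=[4,5)
i=5: fresh scan; Z[5]=1 scan→box=[5,6)
i=6: fresh scan; Z[6]=2 scan→box=[6,8)
i=7: min(r-i=1, Z[1]=0)=0; Z[7]=0
i=8: fresh scan; Z[8]=1 scan→box=[8,9)
i=9: fresh scan; Z[9]=0
i=10: fresh scan; Z[10]=0
i=11: fresh scan; Z[11]=0
i=12: fresh scan; Z[12]=0
i=13: fresh scan; Z[13]=0
i=14: fresh scan; Z[14]=2 scan→box=[14,16)
i=15: min(r-i=1, Z[1]=0)=0; Z[15]=0
i=16: fresh scan; Z[16]=5 scan→box=[16,21)
i=17: min(r-i=4, Z[1]=0)=0; Z[17]=0
i=18: min(r-i=3, Z[2]=0)=0; Z[18]=0
i=19: min(r-i=2, Z[3]=0)=0; Z[19]=0
i=20: min(r-i=1, Z[4]=1)=1; Z[20]=2 scan→box=[20,22)
i=21: min(r-i=1, Z[1]=0)=0; Z[21]=0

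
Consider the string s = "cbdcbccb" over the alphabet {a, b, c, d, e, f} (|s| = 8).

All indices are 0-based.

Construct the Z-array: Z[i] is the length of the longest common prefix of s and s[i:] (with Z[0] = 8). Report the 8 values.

Z[0]=8
i=1: fresh scan; Z[1]=0
i=2: fresh scan; Z[2]=0
i=3: fresh scan; Z[3]=2 grow→box=[3,5)
i=4: min(r-i=1, Z[1]=0)=0; Z[4]=0
i=5: fresh scan; Z[5]=1 grow→box=[5,6)
i=6: fresh scan; Z[6]=2 grow→box=[6,8)
i=7: min(r-i=1, Z[1]=0)=0; Z[7]=0

[8, 0, 0, 2, 0, 1, 2, 0]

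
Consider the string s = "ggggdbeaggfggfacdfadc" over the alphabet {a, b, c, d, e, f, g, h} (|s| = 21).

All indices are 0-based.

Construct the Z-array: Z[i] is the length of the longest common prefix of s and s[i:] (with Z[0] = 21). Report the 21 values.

[21, 3, 2, 1, 0, 0, 0, 0, 2, 1, 0, 2, 1, 0, 0, 0, 0, 0, 0, 0, 0]

Z[0]=21
i=1: outside box; Z[1]=3 scan→box=[1,4)
i=2: min(r-i=2, Z[1]=3)=2; Z[2]=2
i=3: min(r-i=1, Z[2]=2)=1; Z[3]=1
i=4: outside box; Z[4]=0
i=5: outside box; Z[5]=0
i=6: outside box; Z[6]=0
i=7: outside box; Z[7]=0
i=8: outside box; Z[8]=2 scan→box=[8,10)
i=9: min(r-i=1, Z[1]=3)=1; Z[9]=1
i=10: outside box; Z[10]=0
i=11: outside box; Z[11]=2 scan→box=[11,13)
i=12: min(r-i=1, Z[1]=3)=1; Z[12]=1
i=13: outside box; Z[13]=0
i=14: outside box; Z[14]=0
i=15: outside box; Z[15]=0
i=16: outside box; Z[16]=0
i=17: outside box; Z[17]=0
i=18: outside box; Z[18]=0
i=19: outside box; Z[19]=0
i=20: outside box; Z[20]=0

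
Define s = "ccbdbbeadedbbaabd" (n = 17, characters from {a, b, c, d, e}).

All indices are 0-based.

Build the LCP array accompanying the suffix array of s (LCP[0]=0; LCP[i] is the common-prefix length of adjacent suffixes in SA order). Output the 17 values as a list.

sorted suffixes:
  #0 SA[0]=13  'aabd'
  #1 SA[1]=14  'abd'
  #2 SA[2]=7  'adedbbaabd'
  #3 SA[3]=12  'baabd'
  #4 SA[4]=11  'bbaabd'
  #5 SA[5]=4  'bbeadedbbaabd'
  #6 SA[6]=15  'bd'
  #7 SA[7]=2  'bdbbeadedbbaabd'
  #8 SA[8]=5  'beadedbbaabd'
  #9 SA[9]=1  'cbdbbeadedbbaabd'
  #10 SA[10]=0  'ccbdbbeadedbbaabd'
  #11 SA[11]=16  'd'
  #12 SA[12]=10  'dbbaabd'
  #13 SA[13]=3  'dbbeadedbbaabd'
  #14 SA[14]=8  'dedbbaabd'
  #15 SA[15]=6  'eadedbbaabd'
  #16 SA[16]=9  'edbbaabd'

SA = [13, 14, 7, 12, 11, 4, 15, 2, 5, 1, 0, 16, 10, 3, 8, 6, 9]
i: (SA[i-1],SA[i]) lcp shared
  1: (13,14) 1 'a'
  2: (14,7) 1 'a'
  3: (7,12) 0 ''
  4: (12,11) 1 'b'
  5: (11,4) 2 'bb'
  6: (4,15) 1 'b'
  7: (15,2) 2 'bd'
  8: (2,5) 1 'b'
  9: (5,1) 0 ''
  10: (1,0) 1 'c'
  11: (0,16) 0 ''
  12: (16,10) 1 'd'
  13: (10,3) 3 'dbb'
  14: (3,8) 1 'd'
  15: (8,6) 0 ''
  16: (6,9) 1 'e'

[0, 1, 1, 0, 1, 2, 1, 2, 1, 0, 1, 0, 1, 3, 1, 0, 1]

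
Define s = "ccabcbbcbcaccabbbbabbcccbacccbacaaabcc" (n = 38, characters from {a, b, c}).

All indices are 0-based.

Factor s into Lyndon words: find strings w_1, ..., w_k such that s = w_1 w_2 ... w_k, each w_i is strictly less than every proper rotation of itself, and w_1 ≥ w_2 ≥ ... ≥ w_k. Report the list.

["c", "c", "abcbbcbcacc", "abbbbabbcccbacccbac", "aaabcc"]

emit factor 1: 'c' (i=0, period=1)
emit factor 2: 'c' (i=1, period=1)
emit factor 3: 'abcbbcbcacc' (i=2, period=11)
emit factor 4: 'abbbbabbcccbacccbac' (i=13, period=19)
emit factor 5: 'aaabcc' (i=32, period=6)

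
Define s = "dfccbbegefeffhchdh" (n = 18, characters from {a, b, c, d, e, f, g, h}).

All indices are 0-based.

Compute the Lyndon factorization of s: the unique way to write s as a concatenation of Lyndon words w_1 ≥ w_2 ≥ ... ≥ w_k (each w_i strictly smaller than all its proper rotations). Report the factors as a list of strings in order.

emit factor 1: 'df' (i=0, period=2)
emit factor 2: 'c' (i=2, period=1)
emit factor 3: 'c' (i=3, period=1)
emit factor 4: 'bbegefeffhchdh' (i=4, period=14)

["df", "c", "c", "bbegefeffhchdh"]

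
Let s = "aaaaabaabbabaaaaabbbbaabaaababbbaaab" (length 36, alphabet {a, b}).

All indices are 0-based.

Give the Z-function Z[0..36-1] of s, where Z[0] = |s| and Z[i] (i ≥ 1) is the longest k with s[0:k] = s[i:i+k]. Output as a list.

Z[0]=36
i=1: outside box; Z[1]=4 extend→box=[1,5)
i=2: min(r-i=3, Z[1]=4)=3; Z[2]=3
i=3: min(r-i=2, Z[2]=3)=2; Z[3]=2
i=4: min(r-i=1, Z[3]=2)=1; Z[4]=1
i=5: outside box; Z[5]=0
i=6: outside box; Z[6]=2 extend→box=[6,8)
i=7: min(r-i=1, Z[1]=4)=1; Z[7]=1
i=8: outside box; Z[8]=0
i=9: outside box; Z[9]=0
i=10: outside box; Z[10]=1 extend→box=[10,11)
i=11: outside box; Z[11]=0
i=12: outside box; Z[12]=6 extend→box=[12,18)
i=13: min(r-i=5, Z[1]=4)=4; Z[13]=4
i=14: min(r-i=4, Z[2]=3)=3; Z[14]=3
i=15: min(r-i=3, Z[3]=2)=2; Z[15]=2
i=16: min(r-i=2, Z[4]=1)=1; Z[16]=1
i=17: min(r-i=1, Z[5]=0)=0; Z[17]=0
i=18: outside box; Z[18]=0
i=19: outside box; Z[19]=0
i=20: outside box; Z[20]=0
i=21: outside box; Z[21]=2 extend→box=[21,23)
i=22: min(r-i=1, Z[1]=4)=1; Z[22]=1
i=23: outside box; Z[23]=0
i=24: outside box; Z[24]=3 extend→box=[24,27)
i=25: min(r-i=2, Z[1]=4)=2; Z[25]=2
i=26: min(r-i=1, Z[2]=3)=1; Z[26]=1
i=27: outside box; Z[27]=0
i=28: outside box; Z[28]=1 extend→box=[28,29)
i=29: outside box; Z[29]=0
i=30: outside box; Z[30]=0
i=31: outside box; Z[31]=0
i=32: outside box; Z[32]=3 extend→box=[32,35)
i=33: min(r-i=2, Z[1]=4)=2; Z[33]=2
i=34: min(r-i=1, Z[2]=3)=1; Z[34]=1
i=35: outside box; Z[35]=0

[36, 4, 3, 2, 1, 0, 2, 1, 0, 0, 1, 0, 6, 4, 3, 2, 1, 0, 0, 0, 0, 2, 1, 0, 3, 2, 1, 0, 1, 0, 0, 0, 3, 2, 1, 0]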